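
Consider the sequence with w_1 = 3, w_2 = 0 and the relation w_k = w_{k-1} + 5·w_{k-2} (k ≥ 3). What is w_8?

Compute successive terms:
w_3 = 15, w_4 = 15, w_5 = 90, w_6 = 165, w_7 = 615, w_8 = 1440.

1440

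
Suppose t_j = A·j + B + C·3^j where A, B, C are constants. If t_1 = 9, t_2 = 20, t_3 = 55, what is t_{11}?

Write the equations: A + B + 3C = 9; 2A + B + 9C = 20; 3A + B + 27C = 55.
Subtracting the first from the second: A + 6C = 11.
Subtracting the second from the third: A + 18C = 35.
Solving: C = 2, A = -1, then B = 4.
Hence t_{11} = -1·11 + 4 + 2·177147 = 354287.

354287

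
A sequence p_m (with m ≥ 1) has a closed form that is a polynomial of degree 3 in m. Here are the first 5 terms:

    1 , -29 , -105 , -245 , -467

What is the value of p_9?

-2535

1st diffs: -30, -76, -140, -222.
2nd diffs: -46, -64, -82.
3rd diffs: -18, -18 (constant).
Newton forward-difference form: p_m = 1 + (-30)·C(m-1,1) + (-46)·C(m-1,2) + (-18)·C(m-1,3).
At m = 9: m-1 = 8, so p_9 = 1 - 240 - 1288 - 1008 = -2535.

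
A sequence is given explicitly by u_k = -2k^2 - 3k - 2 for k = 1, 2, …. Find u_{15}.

-497

u_{15} = -2·15^2 - 3·15 - 2 = -497.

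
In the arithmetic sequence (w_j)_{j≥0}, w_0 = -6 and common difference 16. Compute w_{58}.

922

w_j = -6 + (j - 0)·16.
w_{58} = -6 + 58·16 = 922.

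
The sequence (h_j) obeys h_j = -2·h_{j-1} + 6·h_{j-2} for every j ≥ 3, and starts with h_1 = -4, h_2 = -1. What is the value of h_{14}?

21207104

h_3 = -22  h_4 = 38  h_5 = -208  …  h_{11} = -438112  h_{12} = 1594976  h_{13} = -5818624  h_{14} = 21207104.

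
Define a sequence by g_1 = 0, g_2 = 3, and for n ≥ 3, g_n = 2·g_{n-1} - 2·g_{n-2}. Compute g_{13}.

0

Iterate the recurrence:
g_3 = 6, g_4 = 6, g_5 = 0, …, g_{10} = 48, g_{11} = 96, g_{12} = 96, g_{13} = 0.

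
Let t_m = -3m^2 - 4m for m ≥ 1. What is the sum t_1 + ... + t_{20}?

-9450

Over m = 1..20: Σm = 210, Σm² = 2870.
Total = (-3)·2870 + (-4)·210 = -9450.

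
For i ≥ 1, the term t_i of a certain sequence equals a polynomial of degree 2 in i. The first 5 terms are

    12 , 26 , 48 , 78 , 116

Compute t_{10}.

1st diffs: 14, 22, 30, 38.
2nd diffs: 8, 8, 8 (constant).
Newton forward-difference form: t_i = 12 + 14·C(i-1,1) + 8·C(i-1,2).
At i = 10: i-1 = 9, so t_{10} = 12 + 126 + 288 = 426.

426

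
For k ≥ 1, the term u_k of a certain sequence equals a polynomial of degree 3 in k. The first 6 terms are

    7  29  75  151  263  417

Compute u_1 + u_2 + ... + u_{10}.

1st diffs: 22, 46, 76, 112, 154.
2nd diffs: 24, 30, 36, 42.
3rd diffs: 6, 6, 6 (constant).
Newton forward-difference form: u_k = 7 + 22·C(k-1,1) + 24·C(k-1,2) + 6·C(k-1,3).
Continuing: 619, 875, 1191, 1573.
Summing k = 1..10 (10 terms) gives 5200.

5200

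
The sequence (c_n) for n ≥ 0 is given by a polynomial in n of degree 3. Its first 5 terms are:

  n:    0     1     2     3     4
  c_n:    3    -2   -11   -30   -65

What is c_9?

-690

1st diffs: -5, -9, -19, -35.
2nd diffs: -4, -10, -16.
3rd diffs: -6, -6 (constant).
Newton forward-difference form: c_n = 3 + (-5)·C(n,1) + (-4)·C(n,2) + (-6)·C(n,3).
At n = 9: n = 9, so c_9 = 3 - 45 - 144 - 504 = -690.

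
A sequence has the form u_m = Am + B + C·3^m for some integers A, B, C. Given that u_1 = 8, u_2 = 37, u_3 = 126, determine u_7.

Plug in m = 1, 2, 3: A + B + 3C = 8; 2A + B + 9C = 37; 3A + B + 27C = 126.
Subtracting the first from the second: A + 6C = 29.
Subtracting the second from the third: A + 18C = 89.
Solving: C = 5, A = -1, then B = -6.
Therefore u_7 = -7 + (-6) + 5·2187 = 10922.

10922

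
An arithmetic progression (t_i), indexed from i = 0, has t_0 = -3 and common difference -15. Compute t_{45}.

-678

t_i = -3 + (i - 0)·(-15).
t_{45} = -3 + 45·(-15) = -678.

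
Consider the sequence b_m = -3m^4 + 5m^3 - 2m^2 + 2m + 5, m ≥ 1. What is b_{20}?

-440755

b_{20} = -3·20^4 + 5·20^3 - 2·20^2 + 2·20 + 5 = -440755.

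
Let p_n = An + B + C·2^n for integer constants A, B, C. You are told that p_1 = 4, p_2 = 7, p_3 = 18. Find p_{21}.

8388504

Write the equations: A + B + 2C = 4; 2A + B + 4C = 7; 3A + B + 8C = 18.
Subtracting the first from the second: A + 2C = 3.
Subtracting the second from the third: A + 4C = 11.
Solving: C = 4, A = -5, then B = 1.
So p_n = -5·n + 1 + 4·2^n; at n=21 this is 8388504.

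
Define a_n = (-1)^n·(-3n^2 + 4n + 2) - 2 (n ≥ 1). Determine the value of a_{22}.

(-1)^22 = 1; -3n^2 + 4n + 2 at n=22 is -1362; so a_{22} = -1364.

-1364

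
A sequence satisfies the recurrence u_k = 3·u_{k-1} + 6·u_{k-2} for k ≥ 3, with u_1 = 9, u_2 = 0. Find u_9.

u_3 = 54;  u_4 = 162;  u_5 = 810;  u_6 = 3402;  u_7 = 15066;  u_8 = 65610;  u_9 = 287226.

287226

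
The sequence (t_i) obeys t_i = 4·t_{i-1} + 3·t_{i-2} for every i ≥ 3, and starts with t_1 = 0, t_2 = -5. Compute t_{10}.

-952565

Step forward from the initial values:
t_3 = -20; t_4 = -95; t_5 = -440; t_6 = -2045; t_7 = -9500; t_8 = -44135; t_9 = -205040; t_{10} = -952565.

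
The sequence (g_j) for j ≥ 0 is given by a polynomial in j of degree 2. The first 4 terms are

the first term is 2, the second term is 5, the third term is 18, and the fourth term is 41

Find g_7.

233

1st diffs: 3, 13, 23.
2nd diffs: 10, 10 (constant).
So g_j = 5j^2 - 2j + 2.
Evaluating at j = 7 gives g_7 = 233.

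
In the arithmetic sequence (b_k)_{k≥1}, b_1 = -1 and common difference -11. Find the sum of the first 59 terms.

b_k = -1 + (k - 1)·(-11).
b_{59} = -639; S = 59·(-1 + (-639))/2 = -18880.

-18880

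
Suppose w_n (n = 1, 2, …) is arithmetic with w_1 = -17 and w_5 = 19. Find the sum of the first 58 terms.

13891

Common difference d = (19 - (-17)) / (5 - 1) = 9.
w_n = -17 + (n - 1)·9.
w_{58} = 496; S = 58·(-17 + 496)/2 = 13891.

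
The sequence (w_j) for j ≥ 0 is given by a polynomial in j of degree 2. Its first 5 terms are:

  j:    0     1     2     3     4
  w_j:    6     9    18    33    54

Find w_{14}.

594

1st diffs: 3, 9, 15, 21.
2nd diffs: 6, 6, 6 (constant).
Newton forward-difference form: w_j = 6 + 3·C(j,1) + 6·C(j,2).
At j = 14: j = 14, so w_{14} = 6 + 42 + 546 = 594.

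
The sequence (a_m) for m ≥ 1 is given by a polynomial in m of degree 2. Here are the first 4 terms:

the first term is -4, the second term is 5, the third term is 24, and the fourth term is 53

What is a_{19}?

1st diffs: 9, 19, 29.
2nd diffs: 10, 10 (constant).
So a_m = 5m^2 - 6m - 3.
Evaluating at m = 19 gives a_{19} = 1688.

1688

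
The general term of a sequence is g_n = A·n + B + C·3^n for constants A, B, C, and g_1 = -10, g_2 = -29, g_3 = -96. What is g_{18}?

-1549681869

Write the equations: A + B + 3C = -10; 2A + B + 9C = -29; 3A + B + 27C = -96.
Subtracting the first from the second: A + 6C = -19.
Subtracting the second from the third: A + 18C = -67.
Solving: C = -4, A = 5, then B = -3.
So g_n = 5·n + (-3) + (-4)·3^n; at n=18 this is -1549681869.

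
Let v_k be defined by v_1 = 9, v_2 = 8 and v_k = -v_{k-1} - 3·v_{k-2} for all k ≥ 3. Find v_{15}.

24805

Iterate the recurrence:
v_3 = -35;  v_4 = 11;  v_5 = 94;  …;  v_{12} = 2861;  v_{13} = -8111;  v_{14} = -472;  v_{15} = 24805.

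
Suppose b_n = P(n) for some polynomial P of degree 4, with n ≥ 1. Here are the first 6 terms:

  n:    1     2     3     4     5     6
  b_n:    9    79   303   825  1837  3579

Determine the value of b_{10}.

24327

1st diffs: 70, 224, 522, 1012, 1742.
2nd diffs: 154, 298, 490, 730.
3rd diffs: 144, 192, 240.
4th diffs: 48, 48 (constant).
Newton forward-difference form: b_n = 9 + 70·C(n-1,1) + 154·C(n-1,2) + 144·C(n-1,3) + 48·C(n-1,4).
At n = 10: n-1 = 9, so b_{10} = 9 + 630 + 5544 + 12096 + 6048 = 24327.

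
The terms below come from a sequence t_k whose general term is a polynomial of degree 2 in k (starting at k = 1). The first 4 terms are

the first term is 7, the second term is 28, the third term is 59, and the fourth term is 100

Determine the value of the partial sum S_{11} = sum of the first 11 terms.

1st diffs: 21, 31, 41.
2nd diffs: 10, 10 (constant).
So t_k = 5k^2 + 6k - 4.
Continuing: …, 151, 212, 283, 364, …, t_{11} = 667.
Summing k = 1..11 (11 terms) gives 2882.

2882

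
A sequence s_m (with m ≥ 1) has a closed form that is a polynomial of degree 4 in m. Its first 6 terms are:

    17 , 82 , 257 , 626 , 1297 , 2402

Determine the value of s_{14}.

1st diffs: 65, 175, 369, 671, 1105.
2nd diffs: 110, 194, 302, 434.
3rd diffs: 84, 108, 132.
4th diffs: 24, 24 (constant).
Newton forward-difference form: s_m = 17 + 65·C(m-1,1) + 110·C(m-1,2) + 84·C(m-1,3) + 24·C(m-1,4).
At m = 14: m-1 = 13, so s_{14} = 17 + 845 + 8580 + 24024 + 17160 = 50626.

50626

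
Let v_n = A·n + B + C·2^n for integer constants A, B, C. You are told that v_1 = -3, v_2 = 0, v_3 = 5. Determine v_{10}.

1028

Plug in n = 1, 2, 3: A + B + 2C = -3; 2A + B + 4C = 0; 3A + B + 8C = 5.
Subtracting the first from the second: A + 2C = 3.
Subtracting the second from the third: A + 4C = 5.
Solving: C = 1, A = 1, then B = -6.
So v_n = 1·n + (-6) + 1·2^n; at n=10 this is 1028.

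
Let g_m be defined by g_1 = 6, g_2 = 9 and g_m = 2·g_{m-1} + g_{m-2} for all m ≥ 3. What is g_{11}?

g_3 = 24  g_4 = 57  g_5 = 138  g_6 = 333  g_7 = 804  g_8 = 1941  g_9 = 4686  g_{10} = 11313  g_{11} = 27312.

27312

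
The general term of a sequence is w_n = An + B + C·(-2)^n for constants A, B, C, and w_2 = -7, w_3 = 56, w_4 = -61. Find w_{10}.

-5083

Plug in n = 2, 3, 4: 2A + B + 4C = -7; 3A + B - 8C = 56; 4A + B + 16C = -61.
Subtracting the first from the second: A - 12C = 63.
Subtracting the second from the third: A + 24C = -117.
Solving: C = -5, A = 3, then B = 7.
Therefore w_{10} = 30 + 7 + (-5)·1024 = -5083.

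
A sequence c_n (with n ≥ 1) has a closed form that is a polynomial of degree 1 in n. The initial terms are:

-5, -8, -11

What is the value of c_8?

-26

1st diffs: -3, -3 (constant).
So c_n = -3n - 2.
Evaluating at n = 8 gives c_8 = -26.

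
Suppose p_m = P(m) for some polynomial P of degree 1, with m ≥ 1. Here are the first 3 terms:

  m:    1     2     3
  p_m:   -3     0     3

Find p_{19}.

51

1st diffs: 3, 3 (constant).
So p_m = 3m - 6.
Evaluating at m = 19 gives p_{19} = 51.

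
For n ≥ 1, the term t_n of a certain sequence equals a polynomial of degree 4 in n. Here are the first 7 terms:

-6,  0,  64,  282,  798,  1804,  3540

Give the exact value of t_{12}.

1st diffs: 6, 64, 218, 516, 1006, 1736.
2nd diffs: 58, 154, 298, 490, 730.
3rd diffs: 96, 144, 192, 240.
4th diffs: 48, 48, 48 (constant).
Newton forward-difference form: t_n = -6 + 6·C(n-1,1) + 58·C(n-1,2) + 96·C(n-1,3) + 48·C(n-1,4).
At n = 12: n-1 = 11, so t_{12} = -6 + 66 + 3190 + 15840 + 15840 = 34930.

34930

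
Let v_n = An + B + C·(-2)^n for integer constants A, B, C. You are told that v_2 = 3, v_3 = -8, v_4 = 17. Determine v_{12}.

Plug in n = 2, 3, 4: 2A + B + 4C = 3; 3A + B - 8C = -8; 4A + B + 16C = 17.
Subtracting the first from the second: A - 12C = -11.
Subtracting the second from the third: A + 24C = 25.
Solving: C = 1, A = 1, then B = -3.
Hence v_{12} = 1·12 + (-3) + 1·4096 = 4105.

4105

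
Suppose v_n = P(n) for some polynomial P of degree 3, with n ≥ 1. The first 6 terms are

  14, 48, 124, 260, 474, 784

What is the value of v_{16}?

13124

1st diffs: 34, 76, 136, 214, 310.
2nd diffs: 42, 60, 78, 96.
3rd diffs: 18, 18, 18 (constant).
Newton forward-difference form: v_n = 14 + 34·C(n-1,1) + 42·C(n-1,2) + 18·C(n-1,3).
At n = 16: n-1 = 15, so v_{16} = 14 + 510 + 4410 + 8190 = 13124.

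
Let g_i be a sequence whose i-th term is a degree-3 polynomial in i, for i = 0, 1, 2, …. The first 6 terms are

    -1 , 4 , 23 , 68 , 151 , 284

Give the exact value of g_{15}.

7004

1st diffs: 5, 19, 45, 83, 133.
2nd diffs: 14, 26, 38, 50.
3rd diffs: 12, 12, 12 (constant).
Newton forward-difference form: g_i = -1 + 5·C(i,1) + 14·C(i,2) + 12·C(i,3).
At i = 15: i = 15, so g_{15} = -1 + 75 + 1470 + 5460 = 7004.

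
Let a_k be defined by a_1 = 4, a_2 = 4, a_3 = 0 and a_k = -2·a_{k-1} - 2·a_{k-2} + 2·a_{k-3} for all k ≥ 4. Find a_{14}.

-2240

Compute successive terms:
a_4 = 0, a_5 = 8, a_6 = -16, …, a_{11} = -160, a_{12} = -256, a_{13} = 1216, a_{14} = -2240.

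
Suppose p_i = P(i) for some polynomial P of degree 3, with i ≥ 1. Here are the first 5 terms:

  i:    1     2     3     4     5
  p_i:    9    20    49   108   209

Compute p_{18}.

10804

1st diffs: 11, 29, 59, 101.
2nd diffs: 18, 30, 42.
3rd diffs: 12, 12 (constant).
Newton forward-difference form: p_i = 9 + 11·C(i-1,1) + 18·C(i-1,2) + 12·C(i-1,3).
At i = 18: i-1 = 17, so p_{18} = 9 + 187 + 2448 + 8160 = 10804.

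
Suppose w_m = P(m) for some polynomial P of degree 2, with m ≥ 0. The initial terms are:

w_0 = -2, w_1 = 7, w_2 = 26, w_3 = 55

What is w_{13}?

1st diffs: 9, 19, 29.
2nd diffs: 10, 10 (constant).
So w_m = 5m^2 + 4m - 2.
Evaluating at m = 13 gives w_{13} = 895.

895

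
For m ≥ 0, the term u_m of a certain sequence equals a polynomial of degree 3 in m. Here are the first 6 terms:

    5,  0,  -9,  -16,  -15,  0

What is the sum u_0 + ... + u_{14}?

5920

1st diffs: -5, -9, -7, 1, 15.
2nd diffs: -4, 2, 8, 14.
3rd diffs: 6, 6, 6 (constant).
So u_m = m^3 - 5m^2 - m + 5.
Continuing: …, 35, 96, 189, 320, …, u_{14} = 1755.
Summing m = 0..14 (15 terms) gives 5920.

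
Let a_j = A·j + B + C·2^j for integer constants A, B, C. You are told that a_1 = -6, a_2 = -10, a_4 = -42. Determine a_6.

At j = 1, 2, 4: A + B + 2C = -6; 2A + B + 4C = -10; 4A + B + 16C = -42.
Subtracting the first from the second: A + 2C = -4.
Subtracting the second from the third: 2A + 12C = -32.
Solving: C = -3, A = 2, then B = -2.
Hence a_6 = 2·6 + (-2) + (-3)·64 = -182.

-182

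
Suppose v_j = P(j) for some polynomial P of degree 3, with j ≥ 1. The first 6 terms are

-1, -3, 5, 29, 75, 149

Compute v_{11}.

1st diffs: -2, 8, 24, 46, 74.
2nd diffs: 10, 16, 22, 28.
3rd diffs: 6, 6, 6 (constant).
Newton forward-difference form: v_j = -1 + (-2)·C(j-1,1) + 10·C(j-1,2) + 6·C(j-1,3).
At j = 11: j-1 = 10, so v_{11} = -1 - 20 + 450 + 720 = 1149.

1149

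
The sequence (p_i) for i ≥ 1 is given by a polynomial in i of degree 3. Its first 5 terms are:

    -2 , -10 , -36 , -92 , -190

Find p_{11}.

1st diffs: -8, -26, -56, -98.
2nd diffs: -18, -30, -42.
3rd diffs: -12, -12 (constant).
So p_i = -2i^3 + 3i^2 - 3i.
Evaluating at i = 11 gives p_{11} = -2332.

-2332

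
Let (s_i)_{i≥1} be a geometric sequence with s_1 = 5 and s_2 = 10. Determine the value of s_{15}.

81920

Common ratio r = 2.
s_i = 5·2^(i-1).
s_{15} = 5·2^14 = 81920.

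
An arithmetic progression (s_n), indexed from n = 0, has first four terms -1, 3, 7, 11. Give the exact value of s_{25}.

99

Common difference d = 4.
s_n = -1 + (n - 0)·4.
s_{25} = -1 + 25·4 = 99.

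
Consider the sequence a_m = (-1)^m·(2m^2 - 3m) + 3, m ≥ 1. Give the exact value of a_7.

(-1)^7 = -1; 2m^2 - 3m at m=7 is 77; so a_7 = -74.

-74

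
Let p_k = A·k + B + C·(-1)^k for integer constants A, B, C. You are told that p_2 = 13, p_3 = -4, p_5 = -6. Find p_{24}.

Plug in k = 2, 3, 5: 2A + B + C = 13; 3A + B - C = -4; 5A + B - C = -6.
Subtracting the first from the second: A - 2C = -17.
Subtracting the second from the third: 2A = -2.
Solving: C = 8, A = -1, then B = 7.
Hence p_{24} = -1·24 + 7 + 8·1 = -9.

-9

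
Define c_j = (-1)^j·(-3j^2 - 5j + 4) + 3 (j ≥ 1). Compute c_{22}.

(-1)^22 = 1; -3j^2 - 5j + 4 at j=22 is -1558; so c_{22} = -1555.

-1555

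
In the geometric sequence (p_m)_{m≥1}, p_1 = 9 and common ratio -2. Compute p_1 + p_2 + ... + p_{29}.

1610612739

p_m = 9·(-2)^(m-1).
S = 9·((-2)^29 - 1)/(-2 - 1) = 9·(-536870912 - 1)/(-3) = 1610612739.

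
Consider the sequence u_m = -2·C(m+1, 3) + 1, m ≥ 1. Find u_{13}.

-727

C(14, 3) = 364, so u_{13} = -727.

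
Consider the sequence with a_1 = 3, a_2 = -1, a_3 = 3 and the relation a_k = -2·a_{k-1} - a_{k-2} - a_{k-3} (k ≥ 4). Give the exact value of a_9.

125

Applying the relation repeatedly:
a_4 = -8, a_5 = 14, a_6 = -23, a_7 = 40, a_8 = -71, a_9 = 125.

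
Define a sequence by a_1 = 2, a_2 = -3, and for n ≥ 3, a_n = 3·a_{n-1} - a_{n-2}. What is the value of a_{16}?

Iterate the recurrence:
a_3 = -11  a_4 = -30  a_5 = -79  …  a_{13} = -174526  a_{14} = -456915  a_{15} = -1196219  a_{16} = -3131742.

-3131742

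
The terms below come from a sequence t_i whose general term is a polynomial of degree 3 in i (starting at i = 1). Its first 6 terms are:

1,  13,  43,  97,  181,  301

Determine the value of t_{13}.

2653

1st diffs: 12, 30, 54, 84, 120.
2nd diffs: 18, 24, 30, 36.
3rd diffs: 6, 6, 6 (constant).
So t_i = i^3 + 3i^2 - 4i + 1.
Evaluating at i = 13 gives t_{13} = 2653.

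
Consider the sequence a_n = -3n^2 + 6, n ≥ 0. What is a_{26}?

a_{26} = -3·26^2 + 6 = -2022.

-2022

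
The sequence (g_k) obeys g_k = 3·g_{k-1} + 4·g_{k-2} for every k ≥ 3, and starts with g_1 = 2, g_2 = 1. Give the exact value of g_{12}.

2516581

Compute successive terms:
g_3 = 11  g_4 = 37  g_5 = 155  g_6 = 613  g_7 = 2459  g_8 = 9829  g_9 = 39323  g_{10} = 157285  g_{11} = 629147  g_{12} = 2516581.
(Characteristic roots are 4 and -1.)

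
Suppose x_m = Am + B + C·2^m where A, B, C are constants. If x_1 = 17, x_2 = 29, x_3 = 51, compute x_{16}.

At m = 1, 2, 3: A + B + 2C = 17; 2A + B + 4C = 29; 3A + B + 8C = 51.
Subtracting the first from the second: A + 2C = 12.
Subtracting the second from the third: A + 4C = 22.
Solving: C = 5, A = 2, then B = 5.
So x_m = 2·m + 5 + 5·2^m; at m=16 this is 327717.

327717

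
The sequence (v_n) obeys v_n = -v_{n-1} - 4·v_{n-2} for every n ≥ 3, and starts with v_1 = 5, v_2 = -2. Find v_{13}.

Step forward from the initial values:
v_3 = -18, v_4 = 26, v_5 = 46, …, v_{10} = -2038, v_{11} = 4030, v_{12} = 4122, v_{13} = -20242.

-20242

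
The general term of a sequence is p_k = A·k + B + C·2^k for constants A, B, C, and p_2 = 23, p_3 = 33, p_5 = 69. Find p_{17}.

131181

Write the equations: 2A + B + 4C = 23; 3A + B + 8C = 33; 5A + B + 32C = 69.
Subtracting the first from the second: A + 4C = 10.
Subtracting the second from the third: 2A + 24C = 36.
Solving: C = 1, A = 6, then B = 7.
Therefore p_{17} = 102 + 7 + 1·131072 = 131181.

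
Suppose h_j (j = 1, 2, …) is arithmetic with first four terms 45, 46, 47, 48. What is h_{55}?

99

Common difference d = 1.
h_j = 45 + (j - 1)·1.
h_{55} = 45 + 54·1 = 99.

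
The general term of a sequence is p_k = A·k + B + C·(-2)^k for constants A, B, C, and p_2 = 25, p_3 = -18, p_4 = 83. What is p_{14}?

At k = 2, 3, 4: 2A + B + 4C = 25; 3A + B - 8C = -18; 4A + B + 16C = 83.
Subtracting the first from the second: A - 12C = -43.
Subtracting the second from the third: A + 24C = 101.
Solving: C = 4, A = 5, then B = -1.
Hence p_{14} = 5·14 + (-1) + 4·16384 = 65605.

65605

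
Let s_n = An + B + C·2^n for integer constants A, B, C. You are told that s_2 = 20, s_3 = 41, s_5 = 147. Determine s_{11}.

8241

Plug in n = 2, 3, 5: 2A + B + 4C = 20; 3A + B + 8C = 41; 5A + B + 32C = 147.
Subtracting the first from the second: A + 4C = 21.
Subtracting the second from the third: 2A + 24C = 106.
Solving: C = 4, A = 5, then B = -6.
So s_n = 5·n + (-6) + 4·2^n; at n=11 this is 8241.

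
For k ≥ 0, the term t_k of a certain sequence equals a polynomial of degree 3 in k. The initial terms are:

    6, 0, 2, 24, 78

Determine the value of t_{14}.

1st diffs: -6, 2, 22, 54.
2nd diffs: 8, 20, 32.
3rd diffs: 12, 12 (constant).
So t_k = 2k^3 - 2k^2 - 6k + 6.
Evaluating at k = 14 gives t_{14} = 5018.

5018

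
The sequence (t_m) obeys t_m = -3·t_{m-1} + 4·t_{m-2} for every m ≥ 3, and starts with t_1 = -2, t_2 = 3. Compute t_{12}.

4194303

Step forward from the initial values:
t_3 = -17; t_4 = 63; t_5 = -257; t_6 = 1023; t_7 = -4097; t_8 = 16383; t_9 = -65537; t_{10} = 262143; t_{11} = -1048577; t_{12} = 4194303.
(Characteristic roots are 1 and -4.)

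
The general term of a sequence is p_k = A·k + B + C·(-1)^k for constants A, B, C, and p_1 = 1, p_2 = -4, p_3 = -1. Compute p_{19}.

-17

At k = 1, 2, 3: A + B - C = 1; 2A + B + C = -4; 3A + B - C = -1.
Subtracting the first from the second: A + 2C = -5.
Subtracting the second from the third: A - 2C = 3.
Solving: C = -2, A = -1, then B = 0.
So p_k = -1·k + 0 + (-2)·(-1)^k; at k=19 this is -17.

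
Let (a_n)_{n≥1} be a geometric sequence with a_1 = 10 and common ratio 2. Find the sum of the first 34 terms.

a_n = 10·2^(n-1).
S = 10·(2^34 - 1)/(2 - 1) = 10·(17179869184 - 1)/(1) = 171798691830.

171798691830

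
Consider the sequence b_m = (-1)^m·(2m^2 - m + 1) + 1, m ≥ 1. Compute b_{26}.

(-1)^26 = 1; 2m^2 - m + 1 at m=26 is 1327; so b_{26} = 1328.

1328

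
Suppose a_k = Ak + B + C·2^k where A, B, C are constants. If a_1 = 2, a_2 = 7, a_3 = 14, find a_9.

The three given values yield: A + B + 2C = 2; 2A + B + 4C = 7; 3A + B + 8C = 14.
Subtracting the first from the second: A + 2C = 5.
Subtracting the second from the third: A + 4C = 7.
Solving: C = 1, A = 3, then B = -3.
Hence a_9 = 3·9 + (-3) + 1·512 = 536.

536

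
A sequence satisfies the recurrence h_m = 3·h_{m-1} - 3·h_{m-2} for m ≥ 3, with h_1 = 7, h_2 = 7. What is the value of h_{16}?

-15309

Applying the relation repeatedly:
h_3 = 0; h_4 = -21; h_5 = -63; …; h_{13} = 5103; h_{14} = 5103; h_{15} = 0; h_{16} = -15309.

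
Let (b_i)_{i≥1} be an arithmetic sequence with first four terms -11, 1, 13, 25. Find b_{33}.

373

Common difference d = 12.
b_i = -11 + (i - 1)·12.
b_{33} = -11 + 32·12 = 373.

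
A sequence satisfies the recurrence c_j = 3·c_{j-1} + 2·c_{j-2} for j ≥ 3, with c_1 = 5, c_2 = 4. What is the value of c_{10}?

Iterate the recurrence:
c_3 = 22, c_4 = 74, c_5 = 266, c_6 = 946, c_7 = 3370, c_8 = 12002, c_9 = 42746, c_{10} = 152242.

152242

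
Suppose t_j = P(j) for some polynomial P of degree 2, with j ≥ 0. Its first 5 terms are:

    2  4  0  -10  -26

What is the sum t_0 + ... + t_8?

1st diffs: 2, -4, -10, -16.
2nd diffs: -6, -6, -6 (constant).
Newton forward-difference form: t_j = 2 + 2·C(j,1) + (-6)·C(j,2).
Continuing: -48, -76, -110, -150.
Summing j = 0..8 (9 terms) gives -414.

-414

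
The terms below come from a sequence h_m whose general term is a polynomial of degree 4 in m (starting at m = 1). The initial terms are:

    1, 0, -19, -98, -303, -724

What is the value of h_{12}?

-15850

1st diffs: -1, -19, -79, -205, -421.
2nd diffs: -18, -60, -126, -216.
3rd diffs: -42, -66, -90.
4th diffs: -24, -24 (constant).
Newton forward-difference form: h_m = 1 + (-1)·C(m-1,1) + (-18)·C(m-1,2) + (-42)·C(m-1,3) + (-24)·C(m-1,4).
At m = 12: m-1 = 11, so h_{12} = 1 - 11 - 990 - 6930 - 7920 = -15850.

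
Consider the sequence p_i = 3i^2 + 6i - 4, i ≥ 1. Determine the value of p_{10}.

p_{10} = 3·10^2 + 6·10 - 4 = 356.

356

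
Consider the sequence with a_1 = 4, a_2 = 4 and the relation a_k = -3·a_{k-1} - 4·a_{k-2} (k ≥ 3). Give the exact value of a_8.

a_3 = -28;  a_4 = 68;  a_5 = -92;  a_6 = 4;  a_7 = 356;  a_8 = -1084.

-1084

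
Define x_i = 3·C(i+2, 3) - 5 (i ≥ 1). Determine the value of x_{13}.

C(15, 3) = 455, so x_{13} = 1360.

1360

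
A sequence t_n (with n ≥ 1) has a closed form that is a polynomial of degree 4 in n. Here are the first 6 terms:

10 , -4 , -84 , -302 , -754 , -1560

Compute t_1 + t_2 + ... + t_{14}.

1st diffs: -14, -80, -218, -452, -806.
2nd diffs: -66, -138, -234, -354.
3rd diffs: -72, -96, -120.
4th diffs: -24, -24 (constant).
So t_n = -n^4 - 2n^3 + 4n^2 + 3n + 6.
Continuing: …, -2864, -4834, -7662, -11564, …, t_{14} = -43072.
Summing n = 1..14 (14 terms) gives -145278.

-145278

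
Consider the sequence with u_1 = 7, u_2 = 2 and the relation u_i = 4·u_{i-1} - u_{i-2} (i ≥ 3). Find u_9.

Iterate the recurrence:
u_3 = 1;  u_4 = 2;  u_5 = 7;  u_6 = 26;  u_7 = 97;  u_8 = 362;  u_9 = 1351.

1351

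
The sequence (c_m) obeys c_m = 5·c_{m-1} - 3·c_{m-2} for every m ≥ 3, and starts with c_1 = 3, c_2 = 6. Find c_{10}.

547971

Compute successive terms:
c_3 = 21  c_4 = 87  c_5 = 372  c_6 = 1599  c_7 = 6879  c_8 = 29598  c_9 = 127353  c_{10} = 547971.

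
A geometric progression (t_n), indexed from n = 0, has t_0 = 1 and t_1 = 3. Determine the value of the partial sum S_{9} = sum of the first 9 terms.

Common ratio r = 3.
t_n = 1·3^(n-0).
S = 1·(3^9 - 1)/(3 - 1) = 1·(19683 - 1)/(2) = 9841.

9841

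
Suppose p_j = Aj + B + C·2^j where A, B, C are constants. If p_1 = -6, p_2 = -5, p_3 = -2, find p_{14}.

Write the equations: A + B + 2C = -6; 2A + B + 4C = -5; 3A + B + 8C = -2.
Subtracting the first from the second: A + 2C = 1.
Subtracting the second from the third: A + 4C = 3.
Solving: C = 1, A = -1, then B = -7.
Therefore p_{14} = -14 + (-7) + 1·16384 = 16363.

16363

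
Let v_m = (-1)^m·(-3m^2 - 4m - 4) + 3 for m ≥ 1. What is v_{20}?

-1281

(-1)^20 = 1; -3m^2 - 4m - 4 at m=20 is -1284; so v_{20} = -1281.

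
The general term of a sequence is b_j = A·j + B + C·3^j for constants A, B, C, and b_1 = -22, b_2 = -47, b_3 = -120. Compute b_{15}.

The three given values yield: A + B + 3C = -22; 2A + B + 9C = -47; 3A + B + 27C = -120.
Subtracting the first from the second: A + 6C = -25.
Subtracting the second from the third: A + 18C = -73.
Solving: C = -4, A = -1, then B = -9.
So b_j = -1·j + (-9) + (-4)·3^j; at j=15 this is -57395652.

-57395652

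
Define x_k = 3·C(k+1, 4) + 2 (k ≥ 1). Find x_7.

212

C(8, 4) = 70, so x_7 = 212.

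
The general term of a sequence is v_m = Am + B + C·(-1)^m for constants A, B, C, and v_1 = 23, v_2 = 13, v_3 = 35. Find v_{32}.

At m = 1, 2, 3: A + B - C = 23; 2A + B + C = 13; 3A + B - C = 35.
Subtracting the first from the second: A + 2C = -10.
Subtracting the second from the third: A - 2C = 22.
Solving: C = -8, A = 6, then B = 9.
Hence v_{32} = 6·32 + 9 + (-8)·1 = 193.

193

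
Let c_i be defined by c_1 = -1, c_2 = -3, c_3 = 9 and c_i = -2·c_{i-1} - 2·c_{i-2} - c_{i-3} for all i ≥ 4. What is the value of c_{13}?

-1

c_4 = -11;  c_5 = 7;  c_6 = -1;  c_7 = -1;  c_8 = -3;  c_9 = 9;  c_{10} = -11;  c_{11} = 7;  c_{12} = -1;  c_{13} = -1.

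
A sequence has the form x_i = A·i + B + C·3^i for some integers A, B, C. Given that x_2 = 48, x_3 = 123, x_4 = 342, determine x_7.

At i = 2, 3, 4: 2A + B + 9C = 48; 3A + B + 27C = 123; 4A + B + 81C = 342.
Subtracting the first from the second: A + 18C = 75.
Subtracting the second from the third: A + 54C = 219.
Solving: C = 4, A = 3, then B = 6.
Hence x_7 = 3·7 + 6 + 4·2187 = 8775.

8775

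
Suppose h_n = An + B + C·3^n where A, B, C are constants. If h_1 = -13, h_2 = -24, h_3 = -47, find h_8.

The three given values yield: A + B + 3C = -13; 2A + B + 9C = -24; 3A + B + 27C = -47.
Subtracting the first from the second: A + 6C = -11.
Subtracting the second from the third: A + 18C = -23.
Solving: C = -1, A = -5, then B = -5.
So h_n = -5·n + (-5) + (-1)·3^n; at n=8 this is -6606.

-6606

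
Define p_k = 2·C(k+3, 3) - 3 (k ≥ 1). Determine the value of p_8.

C(11, 3) = 165, so p_8 = 327.

327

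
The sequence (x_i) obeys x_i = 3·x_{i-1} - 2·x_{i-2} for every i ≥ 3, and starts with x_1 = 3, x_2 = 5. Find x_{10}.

1025

x_3 = 9, x_4 = 17, x_5 = 33, x_6 = 65, x_7 = 129, x_8 = 257, x_9 = 513, x_{10} = 1025.
(Characteristic roots are 2 and 1.)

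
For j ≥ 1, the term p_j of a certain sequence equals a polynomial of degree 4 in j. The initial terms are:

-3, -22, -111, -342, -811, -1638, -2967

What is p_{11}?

-17023

1st diffs: -19, -89, -231, -469, -827, -1329.
2nd diffs: -70, -142, -238, -358, -502.
3rd diffs: -72, -96, -120, -144.
4th diffs: -24, -24, -24 (constant).
Newton forward-difference form: p_j = -3 + (-19)·C(j-1,1) + (-70)·C(j-1,2) + (-72)·C(j-1,3) + (-24)·C(j-1,4).
At j = 11: j-1 = 10, so p_{11} = -3 - 190 - 3150 - 8640 - 5040 = -17023.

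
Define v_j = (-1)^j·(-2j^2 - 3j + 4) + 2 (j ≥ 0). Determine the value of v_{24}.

(-1)^24 = 1; -2j^2 - 3j + 4 at j=24 is -1220; so v_{24} = -1218.

-1218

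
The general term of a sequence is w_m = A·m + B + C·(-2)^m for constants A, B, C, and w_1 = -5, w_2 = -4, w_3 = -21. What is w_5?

Write the equations: A + B - 2C = -5; 2A + B + 4C = -4; 3A + B - 8C = -21.
Subtracting the first from the second: A + 6C = 1.
Subtracting the second from the third: A - 12C = -17.
Solving: C = 1, A = -5, then B = 2.
Hence w_5 = -5·5 + 2 + 1·(-32) = -55.

-55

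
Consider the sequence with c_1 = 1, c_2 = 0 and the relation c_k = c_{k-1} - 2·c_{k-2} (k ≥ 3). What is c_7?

2

Iterate the recurrence:
c_3 = -2;  c_4 = -2;  c_5 = 2;  c_6 = 6;  c_7 = 2.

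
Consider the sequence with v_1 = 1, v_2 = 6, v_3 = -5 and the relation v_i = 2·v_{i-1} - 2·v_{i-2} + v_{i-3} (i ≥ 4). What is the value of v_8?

Iterate the recurrence:
v_4 = -21  v_5 = -26  v_6 = -15  v_7 = 1  v_8 = 6.

6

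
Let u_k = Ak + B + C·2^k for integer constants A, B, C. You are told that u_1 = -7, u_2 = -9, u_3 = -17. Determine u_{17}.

The three given values yield: A + B + 2C = -7; 2A + B + 4C = -9; 3A + B + 8C = -17.
Subtracting the first from the second: A + 2C = -2.
Subtracting the second from the third: A + 4C = -8.
Solving: C = -3, A = 4, then B = -5.
Hence u_{17} = 4·17 + (-5) + (-3)·131072 = -393153.

-393153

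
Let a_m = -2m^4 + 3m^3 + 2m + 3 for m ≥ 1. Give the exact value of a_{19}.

-240024

a_{19} = -2·19^4 + 3·19^3 + 2·19 + 3 = -240024.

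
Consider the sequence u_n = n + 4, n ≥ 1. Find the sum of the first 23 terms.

368

Over n = 1..23: Σn = 276.
Total = (1)·276 + (4)·23 = 368.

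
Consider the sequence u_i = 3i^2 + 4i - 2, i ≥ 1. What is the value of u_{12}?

u_{12} = 3·12^2 + 4·12 - 2 = 478.

478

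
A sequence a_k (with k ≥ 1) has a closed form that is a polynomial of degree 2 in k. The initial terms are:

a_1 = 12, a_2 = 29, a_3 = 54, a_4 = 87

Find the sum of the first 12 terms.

1st diffs: 17, 25, 33.
2nd diffs: 8, 8 (constant).
Newton forward-difference form: a_k = 12 + 17·C(k-1,1) + 8·C(k-1,2).
Continuing: …, 128, 177, 234, 299, …, a_{12} = 639.
Summing k = 1..12 (12 terms) gives 3026.

3026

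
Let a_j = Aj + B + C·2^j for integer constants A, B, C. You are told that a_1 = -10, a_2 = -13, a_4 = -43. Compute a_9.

At j = 1, 2, 4: A + B + 2C = -10; 2A + B + 4C = -13; 4A + B + 16C = -43.
Subtracting the first from the second: A + 2C = -3.
Subtracting the second from the third: 2A + 12C = -30.
Solving: C = -3, A = 3, then B = -7.
Hence a_9 = 3·9 + (-7) + (-3)·512 = -1516.

-1516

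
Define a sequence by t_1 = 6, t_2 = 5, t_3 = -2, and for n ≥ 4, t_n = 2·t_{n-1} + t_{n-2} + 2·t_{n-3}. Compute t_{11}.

t_4 = 13, t_5 = 34, t_6 = 77, t_7 = 214, t_8 = 573, t_9 = 1514, t_{10} = 4029, t_{11} = 10718.

10718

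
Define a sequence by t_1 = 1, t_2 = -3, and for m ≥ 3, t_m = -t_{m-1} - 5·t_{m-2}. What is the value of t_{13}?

-21727

Applying the relation repeatedly:
t_3 = -2, t_4 = 17, t_5 = -7, …, t_{10} = -543, t_{11} = 4753, t_{12} = -2038, t_{13} = -21727.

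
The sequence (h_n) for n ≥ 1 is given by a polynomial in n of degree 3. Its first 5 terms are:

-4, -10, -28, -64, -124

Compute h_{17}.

-4900

1st diffs: -6, -18, -36, -60.
2nd diffs: -12, -18, -24.
3rd diffs: -6, -6 (constant).
So h_n = -n^3 + n - 4.
Evaluating at n = 17 gives h_{17} = -4900.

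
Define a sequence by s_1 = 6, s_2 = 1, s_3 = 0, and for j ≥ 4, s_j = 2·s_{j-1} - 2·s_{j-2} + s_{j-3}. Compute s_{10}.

4

s_4 = 4;  s_5 = 9;  s_6 = 10;  s_7 = 6;  s_8 = 1;  s_9 = 0;  s_{10} = 4.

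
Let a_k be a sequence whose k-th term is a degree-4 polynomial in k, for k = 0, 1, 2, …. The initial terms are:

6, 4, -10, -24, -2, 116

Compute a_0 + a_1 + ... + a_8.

1st diffs: -2, -14, -14, 22, 118.
2nd diffs: -12, 0, 36, 96.
3rd diffs: 12, 36, 60.
4th diffs: 24, 24 (constant).
Newton forward-difference form: a_k = 6 + (-2)·C(k,1) + (-12)·C(k,2) + 12·C(k,3) + 24·C(k,4).
Continuing: 414, 1000, 2006.
Summing k = 0..8 (9 terms) gives 3510.

3510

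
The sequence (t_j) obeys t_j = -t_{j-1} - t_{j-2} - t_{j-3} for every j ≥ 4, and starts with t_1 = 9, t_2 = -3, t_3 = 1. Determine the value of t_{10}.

t_4 = -7;  t_5 = 9;  t_6 = -3;  t_7 = 1;  t_8 = -7;  t_9 = 9;  t_{10} = -3.

-3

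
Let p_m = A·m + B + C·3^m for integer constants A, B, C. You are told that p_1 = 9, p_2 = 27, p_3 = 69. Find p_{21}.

20920706529

Write the equations: A + B + 3C = 9; 2A + B + 9C = 27; 3A + B + 27C = 69.
Subtracting the first from the second: A + 6C = 18.
Subtracting the second from the third: A + 18C = 42.
Solving: C = 2, A = 6, then B = -3.
Therefore p_{21} = 126 + (-3) + 2·10460353203 = 20920706529.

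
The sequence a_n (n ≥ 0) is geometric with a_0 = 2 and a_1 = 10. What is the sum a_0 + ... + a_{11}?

Common ratio r = 5.
a_n = 2·5^(n-0).
S = 2·(5^12 - 1)/(5 - 1) = 2·(244140625 - 1)/(4) = 122070312.

122070312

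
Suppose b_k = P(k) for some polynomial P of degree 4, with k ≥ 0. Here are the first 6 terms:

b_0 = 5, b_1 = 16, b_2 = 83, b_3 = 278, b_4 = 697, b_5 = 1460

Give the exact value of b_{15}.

71570

1st diffs: 11, 67, 195, 419, 763.
2nd diffs: 56, 128, 224, 344.
3rd diffs: 72, 96, 120.
4th diffs: 24, 24 (constant).
Newton forward-difference form: b_k = 5 + 11·C(k,1) + 56·C(k,2) + 72·C(k,3) + 24·C(k,4).
At k = 15: k = 15, so b_{15} = 5 + 165 + 5880 + 32760 + 32760 = 71570.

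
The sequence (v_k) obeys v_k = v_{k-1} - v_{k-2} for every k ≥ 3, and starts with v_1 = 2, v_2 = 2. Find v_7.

Step forward from the initial values:
v_3 = 0  v_4 = -2  v_5 = -2  v_6 = 0  v_7 = 2.

2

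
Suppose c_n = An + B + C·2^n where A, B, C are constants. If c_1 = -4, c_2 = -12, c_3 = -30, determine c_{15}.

-163806

At n = 1, 2, 3: A + B + 2C = -4; 2A + B + 4C = -12; 3A + B + 8C = -30.
Subtracting the first from the second: A + 2C = -8.
Subtracting the second from the third: A + 4C = -18.
Solving: C = -5, A = 2, then B = 4.
Therefore c_{15} = 30 + 4 + (-5)·32768 = -163806.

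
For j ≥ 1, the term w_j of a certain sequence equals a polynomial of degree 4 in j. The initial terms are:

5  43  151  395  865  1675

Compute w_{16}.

70715

1st diffs: 38, 108, 244, 470, 810.
2nd diffs: 70, 136, 226, 340.
3rd diffs: 66, 90, 114.
4th diffs: 24, 24 (constant).
Newton forward-difference form: w_j = 5 + 38·C(j-1,1) + 70·C(j-1,2) + 66·C(j-1,3) + 24·C(j-1,4).
At j = 16: j-1 = 15, so w_{16} = 5 + 570 + 7350 + 30030 + 32760 = 70715.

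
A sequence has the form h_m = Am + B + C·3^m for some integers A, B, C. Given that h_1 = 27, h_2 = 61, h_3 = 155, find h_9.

98459

Plug in m = 1, 2, 3: A + B + 3C = 27; 2A + B + 9C = 61; 3A + B + 27C = 155.
Subtracting the first from the second: A + 6C = 34.
Subtracting the second from the third: A + 18C = 94.
Solving: C = 5, A = 4, then B = 8.
Hence h_9 = 4·9 + 8 + 5·19683 = 98459.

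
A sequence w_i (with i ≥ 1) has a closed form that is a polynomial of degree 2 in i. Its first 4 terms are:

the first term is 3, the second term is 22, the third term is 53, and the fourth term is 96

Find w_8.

1st diffs: 19, 31, 43.
2nd diffs: 12, 12 (constant).
Newton forward-difference form: w_i = 3 + 19·C(i-1,1) + 12·C(i-1,2).
At i = 8: i-1 = 7, so w_8 = 3 + 133 + 252 = 388.

388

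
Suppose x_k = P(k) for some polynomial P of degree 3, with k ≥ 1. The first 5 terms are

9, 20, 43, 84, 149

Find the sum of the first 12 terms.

6444

1st diffs: 11, 23, 41, 65.
2nd diffs: 12, 18, 24.
3rd diffs: 6, 6 (constant).
So x_k = k^3 + 4k + 4.
Continuing: …, 244, 375, 548, 769, …, x_{12} = 1780.
Summing k = 1..12 (12 terms) gives 6444.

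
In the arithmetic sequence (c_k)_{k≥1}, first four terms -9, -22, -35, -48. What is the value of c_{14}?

-178

Common difference d = -13.
c_k = -9 + (k - 1)·(-13).
c_{14} = -9 + 13·(-13) = -178.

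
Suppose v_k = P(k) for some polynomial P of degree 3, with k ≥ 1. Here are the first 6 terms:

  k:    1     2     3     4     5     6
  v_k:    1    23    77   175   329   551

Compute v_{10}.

2359

1st diffs: 22, 54, 98, 154, 222.
2nd diffs: 32, 44, 56, 68.
3rd diffs: 12, 12, 12 (constant).
Newton forward-difference form: v_k = 1 + 22·C(k-1,1) + 32·C(k-1,2) + 12·C(k-1,3).
At k = 10: k-1 = 9, so v_{10} = 1 + 198 + 1152 + 1008 = 2359.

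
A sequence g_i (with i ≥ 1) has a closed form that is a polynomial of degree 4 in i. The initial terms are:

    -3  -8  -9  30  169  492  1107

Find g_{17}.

64237

1st diffs: -5, -1, 39, 139, 323, 615.
2nd diffs: 4, 40, 100, 184, 292.
3rd diffs: 36, 60, 84, 108.
4th diffs: 24, 24, 24 (constant).
Newton forward-difference form: g_i = -3 + (-5)·C(i-1,1) + 4·C(i-1,2) + 36·C(i-1,3) + 24·C(i-1,4).
At i = 17: i-1 = 16, so g_{17} = -3 - 80 + 480 + 20160 + 43680 = 64237.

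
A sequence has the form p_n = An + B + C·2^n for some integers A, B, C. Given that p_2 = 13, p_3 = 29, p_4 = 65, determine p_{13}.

Write the equations: 2A + B + 4C = 13; 3A + B + 8C = 29; 4A + B + 16C = 65.
Subtracting the first from the second: A + 4C = 16.
Subtracting the second from the third: A + 8C = 36.
Solving: C = 5, A = -4, then B = 1.
So p_n = -4·n + 1 + 5·2^n; at n=13 this is 40909.

40909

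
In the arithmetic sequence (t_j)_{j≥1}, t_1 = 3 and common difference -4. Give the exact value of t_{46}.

t_j = 3 + (j - 1)·(-4).
t_{46} = 3 + 45·(-4) = -177.

-177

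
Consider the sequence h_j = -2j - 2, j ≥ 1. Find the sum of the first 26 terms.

Over j = 1..26: Σj = 351.
Total = (-2)·351 + (-2)·26 = -754.

-754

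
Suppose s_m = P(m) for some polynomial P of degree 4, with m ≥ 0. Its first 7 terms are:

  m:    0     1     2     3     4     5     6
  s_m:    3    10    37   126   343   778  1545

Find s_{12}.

1st diffs: 7, 27, 89, 217, 435, 767.
2nd diffs: 20, 62, 128, 218, 332.
3rd diffs: 42, 66, 90, 114.
4th diffs: 24, 24, 24 (constant).
Newton forward-difference form: s_m = 3 + 7·C(m,1) + 20·C(m,2) + 42·C(m,3) + 24·C(m,4).
At m = 12: m = 12, so s_{12} = 3 + 84 + 1320 + 9240 + 11880 = 22527.

22527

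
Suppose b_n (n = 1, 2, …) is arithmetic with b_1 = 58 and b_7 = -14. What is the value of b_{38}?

-386

Common difference d = (-14 - 58) / (7 - 1) = -12.
b_n = 58 + (n - 1)·(-12).
b_{38} = 58 + 37·(-12) = -386.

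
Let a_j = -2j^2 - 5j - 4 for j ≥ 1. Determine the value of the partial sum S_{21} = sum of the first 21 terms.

Over j = 1..21: Σj = 231, Σj² = 3311.
Total = (-2)·3311 + (-5)·231 + (-4)·21 = -7861.

-7861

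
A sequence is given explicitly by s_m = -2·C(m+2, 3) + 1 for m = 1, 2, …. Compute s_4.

-39

C(6, 3) = 20, so s_4 = -39.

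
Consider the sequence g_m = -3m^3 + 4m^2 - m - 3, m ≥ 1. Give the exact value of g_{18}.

-16221

g_{18} = -3·18^3 + 4·18^2 - 1·18 - 3 = -16221.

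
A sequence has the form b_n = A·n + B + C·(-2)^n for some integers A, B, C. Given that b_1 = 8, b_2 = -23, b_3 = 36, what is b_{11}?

Write the equations: A + B - 2C = 8; 2A + B + 4C = -23; 3A + B - 8C = 36.
Subtracting the first from the second: A + 6C = -31.
Subtracting the second from the third: A - 12C = 59.
Solving: C = -5, A = -1, then B = -1.
Therefore b_{11} = -11 + (-1) + (-5)·(-2048) = 10228.

10228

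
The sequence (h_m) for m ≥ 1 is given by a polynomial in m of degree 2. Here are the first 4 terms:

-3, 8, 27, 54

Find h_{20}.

1574

1st diffs: 11, 19, 27.
2nd diffs: 8, 8 (constant).
So h_m = 4m^2 - m - 6.
Evaluating at m = 20 gives h_{20} = 1574.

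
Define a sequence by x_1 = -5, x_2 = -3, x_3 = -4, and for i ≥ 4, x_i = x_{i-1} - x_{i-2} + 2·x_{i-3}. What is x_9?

Compute successive terms:
x_4 = -11  x_5 = -13  x_6 = -10  x_7 = -19  x_8 = -35  x_9 = -36.

-36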